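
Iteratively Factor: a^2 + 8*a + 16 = (a + 4)*(a + 4)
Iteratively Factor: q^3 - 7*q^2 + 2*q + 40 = (q - 5)*(q^2 - 2*q - 8) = (q - 5)*(q - 4)*(q + 2)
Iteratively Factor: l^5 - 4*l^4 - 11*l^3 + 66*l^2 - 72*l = (l - 2)*(l^4 - 2*l^3 - 15*l^2 + 36*l) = (l - 3)*(l - 2)*(l^3 + l^2 - 12*l) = (l - 3)*(l - 2)*(l + 4)*(l^2 - 3*l) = (l - 3)^2*(l - 2)*(l + 4)*(l)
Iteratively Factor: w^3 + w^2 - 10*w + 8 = (w + 4)*(w^2 - 3*w + 2) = (w - 2)*(w + 4)*(w - 1)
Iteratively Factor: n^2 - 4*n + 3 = (n - 1)*(n - 3)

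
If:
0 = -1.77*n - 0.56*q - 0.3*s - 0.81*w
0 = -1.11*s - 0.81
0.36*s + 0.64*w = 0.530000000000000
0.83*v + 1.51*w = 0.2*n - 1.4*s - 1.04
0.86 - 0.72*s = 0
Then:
No Solution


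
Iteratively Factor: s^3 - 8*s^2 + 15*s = (s - 5)*(s^2 - 3*s) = (s - 5)*(s - 3)*(s)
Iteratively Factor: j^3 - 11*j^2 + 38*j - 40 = (j - 5)*(j^2 - 6*j + 8) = (j - 5)*(j - 4)*(j - 2)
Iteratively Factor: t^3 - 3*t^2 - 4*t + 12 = (t - 2)*(t^2 - t - 6) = (t - 3)*(t - 2)*(t + 2)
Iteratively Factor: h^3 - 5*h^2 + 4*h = (h)*(h^2 - 5*h + 4) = h*(h - 4)*(h - 1)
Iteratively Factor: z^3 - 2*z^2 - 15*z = (z - 5)*(z^2 + 3*z) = z*(z - 5)*(z + 3)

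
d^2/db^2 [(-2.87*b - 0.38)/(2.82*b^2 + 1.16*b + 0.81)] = (-(2.87*b + 0.38)*(5.64*b + 1.16)*(11.28*b + 2.32) + (48.5604*b + 8.8016)*(2.82*b^2 + 1.16*b + 0.81))/(2.82*b^2 + 1.16*b + 0.81)^3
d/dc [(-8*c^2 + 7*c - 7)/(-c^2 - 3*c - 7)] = (31*c^2 + 98*c - 70)/(c^4 + 6*c^3 + 23*c^2 + 42*c + 49)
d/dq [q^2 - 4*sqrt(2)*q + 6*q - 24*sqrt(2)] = 2*q - 4*sqrt(2) + 6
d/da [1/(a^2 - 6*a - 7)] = 2*(3 - a)/(-a^2 + 6*a + 7)^2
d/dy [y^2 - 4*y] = 2*y - 4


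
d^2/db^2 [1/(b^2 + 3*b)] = 2*(-b*(b + 3) + (2*b + 3)^2)/(b^3*(b + 3)^3)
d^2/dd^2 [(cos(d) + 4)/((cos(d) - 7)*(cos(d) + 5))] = (-18*(1 - cos(d)^2)^2 - cos(d)^5 - 184*cos(d)^3 - 518*cos(d)^2 - 783*cos(d) + 190)/((cos(d) - 7)^3*(cos(d) + 5)^3)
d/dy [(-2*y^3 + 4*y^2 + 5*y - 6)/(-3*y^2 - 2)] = (6*y^4 + 27*y^2 - 52*y - 10)/(9*y^4 + 12*y^2 + 4)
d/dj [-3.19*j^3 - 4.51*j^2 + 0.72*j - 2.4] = -9.57*j^2 - 9.02*j + 0.72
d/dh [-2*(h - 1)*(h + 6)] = -4*h - 10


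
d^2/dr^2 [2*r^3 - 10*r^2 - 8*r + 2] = 12*r - 20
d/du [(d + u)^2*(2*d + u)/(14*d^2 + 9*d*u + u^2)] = (13*d^2 + 14*d*u + u^2)/(49*d^2 + 14*d*u + u^2)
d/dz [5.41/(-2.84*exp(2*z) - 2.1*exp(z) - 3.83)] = (30.7288*exp(z) + 11.361)*exp(z)/(2.84*exp(2*z) + 2.1*exp(z) + 3.83)^2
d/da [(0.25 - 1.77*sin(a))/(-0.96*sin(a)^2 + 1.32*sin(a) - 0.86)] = (-1.6992*sin(a)^2 + 0.48*sin(a) + 1.1922)*cos(a)/(0.9216*sin(a)^4 - 2.5344*sin(a)^3 + 3.3936*sin(a)^2 - 2.2704*sin(a) + 0.7396)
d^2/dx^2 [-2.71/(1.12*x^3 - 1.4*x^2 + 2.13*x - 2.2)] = ((18.2112*x - 7.588)*(1.12*x^3 - 1.4*x^2 + 2.13*x - 2.2) - 2.71*(3.36*x^2 - 2.8*x + 2.13)*(6.72*x^2 - 5.6*x + 4.26))/(1.12*x^3 - 1.4*x^2 + 2.13*x - 2.2)^3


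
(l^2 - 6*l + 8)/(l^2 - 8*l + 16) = (l - 2)/(l - 4)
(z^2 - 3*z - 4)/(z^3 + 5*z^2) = (z^2 - 3*z - 4)/(z^2*(z + 5))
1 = 1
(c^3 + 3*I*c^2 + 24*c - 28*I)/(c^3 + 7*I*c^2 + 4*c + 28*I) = (c - 2*I)/(c + 2*I)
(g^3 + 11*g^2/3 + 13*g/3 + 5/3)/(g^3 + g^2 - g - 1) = (g + 5/3)/(g - 1)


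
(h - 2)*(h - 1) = h^2 - 3*h + 2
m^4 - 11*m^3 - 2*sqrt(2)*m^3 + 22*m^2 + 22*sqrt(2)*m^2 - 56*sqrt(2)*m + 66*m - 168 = (m - 7)*(m - 4)*(m - 3*sqrt(2))*(m + sqrt(2))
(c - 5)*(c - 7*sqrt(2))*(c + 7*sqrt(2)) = c^3 - 5*c^2 - 98*c + 490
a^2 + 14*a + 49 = (a + 7)^2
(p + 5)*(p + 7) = p^2 + 12*p + 35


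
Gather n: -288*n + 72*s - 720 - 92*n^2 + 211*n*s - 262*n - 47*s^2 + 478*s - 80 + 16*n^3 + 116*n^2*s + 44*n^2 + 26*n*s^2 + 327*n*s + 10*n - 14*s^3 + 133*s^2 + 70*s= 16*n^3 + n^2*(116*s - 48) + n*(26*s^2 + 538*s - 540) - 14*s^3 + 86*s^2 + 620*s - 800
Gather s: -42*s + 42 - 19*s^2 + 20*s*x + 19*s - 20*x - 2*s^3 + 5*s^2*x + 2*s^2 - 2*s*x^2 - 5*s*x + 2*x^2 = -2*s^3 + s^2*(5*x - 17) + s*(-2*x^2 + 15*x - 23) + 2*x^2 - 20*x + 42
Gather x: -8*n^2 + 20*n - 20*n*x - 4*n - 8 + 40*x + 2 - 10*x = -8*n^2 + 16*n + x*(30 - 20*n) - 6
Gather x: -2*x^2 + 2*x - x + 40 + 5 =-2*x^2 + x + 45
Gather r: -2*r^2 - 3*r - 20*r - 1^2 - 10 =-2*r^2 - 23*r - 11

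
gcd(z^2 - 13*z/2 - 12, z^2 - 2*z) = 1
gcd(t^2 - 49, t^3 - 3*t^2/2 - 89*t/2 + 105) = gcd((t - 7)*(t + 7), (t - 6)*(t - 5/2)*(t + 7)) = t + 7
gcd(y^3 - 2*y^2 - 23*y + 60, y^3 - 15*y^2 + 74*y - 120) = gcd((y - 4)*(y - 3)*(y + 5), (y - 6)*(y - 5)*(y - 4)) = y - 4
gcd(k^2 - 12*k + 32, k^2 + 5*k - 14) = 1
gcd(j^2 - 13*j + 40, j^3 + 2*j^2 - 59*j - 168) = j - 8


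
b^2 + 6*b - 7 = (b - 1)*(b + 7)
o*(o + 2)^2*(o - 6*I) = o^4 + 4*o^3 - 6*I*o^3 + 4*o^2 - 24*I*o^2 - 24*I*o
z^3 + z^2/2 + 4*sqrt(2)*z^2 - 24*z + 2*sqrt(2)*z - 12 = (z + 1/2)*(z - 2*sqrt(2))*(z + 6*sqrt(2))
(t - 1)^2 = t^2 - 2*t + 1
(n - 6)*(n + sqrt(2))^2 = n^3 - 6*n^2 + 2*sqrt(2)*n^2 - 12*sqrt(2)*n + 2*n - 12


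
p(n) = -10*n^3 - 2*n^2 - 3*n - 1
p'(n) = -30*n^2 - 4*n - 3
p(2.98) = -292.34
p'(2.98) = -281.33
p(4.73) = -1118.17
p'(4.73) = -693.11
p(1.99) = -93.70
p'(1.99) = -129.76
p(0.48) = -4.01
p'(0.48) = -11.83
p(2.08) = -105.88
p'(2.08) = -141.11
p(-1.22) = 17.84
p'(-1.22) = -42.77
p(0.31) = -2.42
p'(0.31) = -7.12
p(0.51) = -4.38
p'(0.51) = -12.84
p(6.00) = -2251.00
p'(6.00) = -1107.00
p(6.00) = -2251.00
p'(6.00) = -1107.00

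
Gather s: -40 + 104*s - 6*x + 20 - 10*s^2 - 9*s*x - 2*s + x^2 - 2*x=-10*s^2 + s*(102 - 9*x) + x^2 - 8*x - 20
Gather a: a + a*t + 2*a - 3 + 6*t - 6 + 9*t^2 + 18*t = a*(t + 3) + 9*t^2 + 24*t - 9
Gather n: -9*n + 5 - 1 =4 - 9*n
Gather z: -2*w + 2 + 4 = 6 - 2*w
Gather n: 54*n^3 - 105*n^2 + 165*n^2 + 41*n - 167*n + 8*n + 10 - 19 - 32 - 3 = 54*n^3 + 60*n^2 - 118*n - 44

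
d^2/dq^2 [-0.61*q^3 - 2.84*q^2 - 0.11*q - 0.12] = -3.66*q - 5.68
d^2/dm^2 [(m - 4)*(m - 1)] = 2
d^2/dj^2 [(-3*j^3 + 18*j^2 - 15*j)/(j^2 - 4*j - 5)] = -12/(j^3 + 3*j^2 + 3*j + 1)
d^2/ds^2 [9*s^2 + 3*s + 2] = 18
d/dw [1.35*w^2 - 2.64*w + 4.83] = 2.7*w - 2.64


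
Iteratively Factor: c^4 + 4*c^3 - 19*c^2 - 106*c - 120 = (c + 3)*(c^3 + c^2 - 22*c - 40) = (c + 2)*(c + 3)*(c^2 - c - 20) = (c - 5)*(c + 2)*(c + 3)*(c + 4)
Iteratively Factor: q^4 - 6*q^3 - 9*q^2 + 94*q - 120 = (q + 4)*(q^3 - 10*q^2 + 31*q - 30) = (q - 2)*(q + 4)*(q^2 - 8*q + 15) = (q - 3)*(q - 2)*(q + 4)*(q - 5)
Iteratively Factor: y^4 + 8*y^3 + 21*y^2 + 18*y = (y)*(y^3 + 8*y^2 + 21*y + 18) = y*(y + 3)*(y^2 + 5*y + 6) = y*(y + 3)^2*(y + 2)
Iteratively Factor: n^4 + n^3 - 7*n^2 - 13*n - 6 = (n + 2)*(n^3 - n^2 - 5*n - 3) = (n - 3)*(n + 2)*(n^2 + 2*n + 1) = (n - 3)*(n + 1)*(n + 2)*(n + 1)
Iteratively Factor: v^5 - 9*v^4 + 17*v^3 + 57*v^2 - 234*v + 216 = (v - 3)*(v^4 - 6*v^3 - v^2 + 54*v - 72) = (v - 3)*(v + 3)*(v^3 - 9*v^2 + 26*v - 24) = (v - 4)*(v - 3)*(v + 3)*(v^2 - 5*v + 6) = (v - 4)*(v - 3)^2*(v + 3)*(v - 2)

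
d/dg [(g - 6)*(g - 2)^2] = (g - 2)*(3*g - 14)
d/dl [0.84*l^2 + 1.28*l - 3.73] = 1.68*l + 1.28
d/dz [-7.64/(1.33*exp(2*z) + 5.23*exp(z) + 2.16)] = (20.3224*exp(z) + 39.9572)*exp(z)/(1.33*exp(2*z) + 5.23*exp(z) + 2.16)^2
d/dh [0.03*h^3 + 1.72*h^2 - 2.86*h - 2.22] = 0.09*h^2 + 3.44*h - 2.86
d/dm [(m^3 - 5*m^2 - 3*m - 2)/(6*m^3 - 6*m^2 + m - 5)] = (24*m^4 + 38*m^3 - 2*m^2 + 26*m + 17)/(36*m^6 - 72*m^5 + 48*m^4 - 72*m^3 + 61*m^2 - 10*m + 25)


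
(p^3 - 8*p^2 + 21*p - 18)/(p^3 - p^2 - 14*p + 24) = (p - 3)/(p + 4)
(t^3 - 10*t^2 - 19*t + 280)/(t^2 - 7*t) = t - 3 - 40/t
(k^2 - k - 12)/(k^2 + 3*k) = (k - 4)/k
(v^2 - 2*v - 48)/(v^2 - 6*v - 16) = (v + 6)/(v + 2)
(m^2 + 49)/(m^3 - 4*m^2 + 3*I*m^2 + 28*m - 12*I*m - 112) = (m - 7*I)/(m^2 - 4*m*(1 + I) + 16*I)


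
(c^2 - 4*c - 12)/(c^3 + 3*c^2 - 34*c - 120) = (c + 2)/(c^2 + 9*c + 20)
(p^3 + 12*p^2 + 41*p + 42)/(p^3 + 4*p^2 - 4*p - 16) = (p^2 + 10*p + 21)/(p^2 + 2*p - 8)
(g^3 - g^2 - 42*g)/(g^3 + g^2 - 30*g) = (g - 7)/(g - 5)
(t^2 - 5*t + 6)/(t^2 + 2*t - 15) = (t - 2)/(t + 5)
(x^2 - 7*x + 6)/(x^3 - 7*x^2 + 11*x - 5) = (x - 6)/(x^2 - 6*x + 5)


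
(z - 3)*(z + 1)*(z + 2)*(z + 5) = z^4 + 5*z^3 - 7*z^2 - 41*z - 30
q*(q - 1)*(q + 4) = q^3 + 3*q^2 - 4*q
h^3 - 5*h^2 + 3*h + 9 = (h - 3)^2*(h + 1)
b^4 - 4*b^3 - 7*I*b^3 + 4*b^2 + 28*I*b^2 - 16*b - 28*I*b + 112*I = (b - 4)*(b - 7*I)*(b - 2*I)*(b + 2*I)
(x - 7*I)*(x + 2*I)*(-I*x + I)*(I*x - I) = x^4 - 2*x^3 - 5*I*x^3 + 15*x^2 + 10*I*x^2 - 28*x - 5*I*x + 14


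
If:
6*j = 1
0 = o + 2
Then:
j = 1/6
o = -2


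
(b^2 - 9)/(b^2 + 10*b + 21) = (b - 3)/(b + 7)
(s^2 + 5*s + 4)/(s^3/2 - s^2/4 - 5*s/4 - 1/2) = 4*(s + 4)/(2*s^2 - 3*s - 2)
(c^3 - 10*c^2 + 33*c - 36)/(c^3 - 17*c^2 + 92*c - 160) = (c^2 - 6*c + 9)/(c^2 - 13*c + 40)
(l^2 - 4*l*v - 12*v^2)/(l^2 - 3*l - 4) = (-l^2 + 4*l*v + 12*v^2)/(-l^2 + 3*l + 4)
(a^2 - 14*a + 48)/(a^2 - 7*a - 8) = (a - 6)/(a + 1)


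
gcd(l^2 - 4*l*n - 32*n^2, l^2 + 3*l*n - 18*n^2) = 1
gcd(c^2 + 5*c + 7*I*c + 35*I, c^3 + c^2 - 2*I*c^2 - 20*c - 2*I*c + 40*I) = c + 5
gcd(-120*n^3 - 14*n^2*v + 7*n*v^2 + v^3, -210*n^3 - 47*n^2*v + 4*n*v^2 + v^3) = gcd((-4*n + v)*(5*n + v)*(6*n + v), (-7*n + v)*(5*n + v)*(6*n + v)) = 30*n^2 + 11*n*v + v^2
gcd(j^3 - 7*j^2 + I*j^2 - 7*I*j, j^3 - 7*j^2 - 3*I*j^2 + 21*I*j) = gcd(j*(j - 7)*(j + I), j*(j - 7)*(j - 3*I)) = j^2 - 7*j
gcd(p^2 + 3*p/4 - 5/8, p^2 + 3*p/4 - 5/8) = p^2 + 3*p/4 - 5/8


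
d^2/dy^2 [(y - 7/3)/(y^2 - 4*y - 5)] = 2*((19 - 9*y)*(-y^2 + 4*y + 5) - 4*(y - 2)^2*(3*y - 7))/(3*(-y^2 + 4*y + 5)^3)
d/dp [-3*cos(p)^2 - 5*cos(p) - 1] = (6*cos(p) + 5)*sin(p)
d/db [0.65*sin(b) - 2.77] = 0.65*cos(b)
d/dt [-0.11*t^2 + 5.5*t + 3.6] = 5.5 - 0.22*t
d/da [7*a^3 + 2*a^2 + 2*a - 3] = 21*a^2 + 4*a + 2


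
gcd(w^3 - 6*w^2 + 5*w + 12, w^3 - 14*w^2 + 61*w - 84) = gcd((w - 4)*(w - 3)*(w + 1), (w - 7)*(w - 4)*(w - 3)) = w^2 - 7*w + 12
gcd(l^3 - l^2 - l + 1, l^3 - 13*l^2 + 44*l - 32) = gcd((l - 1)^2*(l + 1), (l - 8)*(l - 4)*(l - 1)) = l - 1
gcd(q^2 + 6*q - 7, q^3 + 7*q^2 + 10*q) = 1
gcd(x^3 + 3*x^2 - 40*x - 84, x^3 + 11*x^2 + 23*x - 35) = x + 7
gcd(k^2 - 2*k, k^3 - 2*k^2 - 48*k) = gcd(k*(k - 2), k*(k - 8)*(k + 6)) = k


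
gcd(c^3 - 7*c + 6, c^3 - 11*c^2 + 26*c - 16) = c^2 - 3*c + 2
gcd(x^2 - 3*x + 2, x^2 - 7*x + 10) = x - 2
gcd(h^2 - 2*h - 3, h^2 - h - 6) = h - 3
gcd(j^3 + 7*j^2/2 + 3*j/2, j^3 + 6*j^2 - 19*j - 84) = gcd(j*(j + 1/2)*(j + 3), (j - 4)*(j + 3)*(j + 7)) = j + 3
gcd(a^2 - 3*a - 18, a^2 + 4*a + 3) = a + 3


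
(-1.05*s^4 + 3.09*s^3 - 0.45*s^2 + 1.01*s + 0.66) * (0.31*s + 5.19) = -0.3255*s^5 - 4.4916*s^4 + 15.8976*s^3 - 2.0224*s^2 + 5.4465*s + 3.4254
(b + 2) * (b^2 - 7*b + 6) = b^3 - 5*b^2 - 8*b + 12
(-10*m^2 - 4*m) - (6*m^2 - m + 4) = -16*m^2 - 3*m - 4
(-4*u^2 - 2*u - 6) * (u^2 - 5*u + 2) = -4*u^4 + 18*u^3 - 4*u^2 + 26*u - 12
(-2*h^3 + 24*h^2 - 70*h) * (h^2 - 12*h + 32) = -2*h^5 + 48*h^4 - 422*h^3 + 1608*h^2 - 2240*h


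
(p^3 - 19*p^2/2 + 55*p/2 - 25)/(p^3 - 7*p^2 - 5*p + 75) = (p^2 - 9*p/2 + 5)/(p^2 - 2*p - 15)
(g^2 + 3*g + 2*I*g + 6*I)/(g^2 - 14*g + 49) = (g^2 + g*(3 + 2*I) + 6*I)/(g^2 - 14*g + 49)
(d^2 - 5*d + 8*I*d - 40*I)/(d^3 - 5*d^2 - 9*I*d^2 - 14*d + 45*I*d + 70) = (d + 8*I)/(d^2 - 9*I*d - 14)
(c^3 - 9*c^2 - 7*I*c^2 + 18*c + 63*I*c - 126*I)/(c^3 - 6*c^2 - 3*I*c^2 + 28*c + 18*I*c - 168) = (c - 3)/(c + 4*I)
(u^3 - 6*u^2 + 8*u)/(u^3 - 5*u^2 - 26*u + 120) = u*(u - 2)/(u^2 - u - 30)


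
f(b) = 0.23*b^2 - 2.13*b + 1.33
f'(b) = 0.46*b - 2.13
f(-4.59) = 15.95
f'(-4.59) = -4.24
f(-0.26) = 1.90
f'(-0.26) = -2.25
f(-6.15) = 23.13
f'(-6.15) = -4.96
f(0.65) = 0.04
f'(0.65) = -1.83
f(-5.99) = 22.34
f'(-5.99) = -4.89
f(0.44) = 0.44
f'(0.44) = -1.93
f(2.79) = -2.82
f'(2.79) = -0.85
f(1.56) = -1.43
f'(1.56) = -1.41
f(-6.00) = 22.39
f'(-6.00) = -4.89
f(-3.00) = 9.79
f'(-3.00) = -3.51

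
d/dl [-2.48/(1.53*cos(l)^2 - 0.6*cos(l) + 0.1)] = (1.488 - 7.5888*cos(l))*sin(l)/(1.53*cos(l)^2 - 0.6*cos(l) + 0.1)^2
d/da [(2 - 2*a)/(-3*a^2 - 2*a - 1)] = 6*(-a^2 + 2*a + 1)/(9*a^4 + 12*a^3 + 10*a^2 + 4*a + 1)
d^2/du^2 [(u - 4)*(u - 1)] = 2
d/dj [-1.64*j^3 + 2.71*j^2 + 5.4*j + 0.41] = -4.92*j^2 + 5.42*j + 5.4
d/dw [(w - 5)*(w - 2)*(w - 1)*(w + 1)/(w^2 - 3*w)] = 2*(w^5 - 8*w^4 + 21*w^3 - 17*w^2 + 10*w - 15)/(w^2*(w^2 - 6*w + 9))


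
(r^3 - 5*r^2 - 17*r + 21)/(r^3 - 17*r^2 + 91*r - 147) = (r^2 + 2*r - 3)/(r^2 - 10*r + 21)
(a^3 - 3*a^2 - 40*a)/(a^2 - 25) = a*(a - 8)/(a - 5)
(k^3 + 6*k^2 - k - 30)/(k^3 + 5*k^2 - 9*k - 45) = (k - 2)/(k - 3)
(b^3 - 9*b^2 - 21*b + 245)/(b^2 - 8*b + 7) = (b^2 - 2*b - 35)/(b - 1)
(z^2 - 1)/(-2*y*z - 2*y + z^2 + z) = (1 - z)/(2*y - z)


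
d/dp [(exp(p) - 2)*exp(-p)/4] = exp(-p)/2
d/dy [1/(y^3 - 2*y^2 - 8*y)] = (-3*y^2 + 4*y + 8)/(y^2*(-y^2 + 2*y + 8)^2)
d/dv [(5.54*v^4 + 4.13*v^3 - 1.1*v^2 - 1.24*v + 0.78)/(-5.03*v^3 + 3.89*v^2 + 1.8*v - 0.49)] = (-27.8662*v^6 + 43.1012*v^5 + 40.4487*v^4 - 8.46479999999999*v^3 + 8.5427*v^2 - 4.9904*v - 0.7964)/(25.3009*v^6 - 39.1334*v^5 - 2.9759*v^4 + 18.9334*v^3 - 0.5722*v^2 - 1.764*v + 0.2401)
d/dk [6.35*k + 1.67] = 6.35000000000000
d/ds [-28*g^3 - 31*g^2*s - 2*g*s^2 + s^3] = -31*g^2 - 4*g*s + 3*s^2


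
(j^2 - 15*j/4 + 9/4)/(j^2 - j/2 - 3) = (-4*j^2 + 15*j - 9)/(2*(-2*j^2 + j + 6))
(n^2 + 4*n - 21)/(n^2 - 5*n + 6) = (n + 7)/(n - 2)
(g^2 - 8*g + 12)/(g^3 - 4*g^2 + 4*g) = (g - 6)/(g*(g - 2))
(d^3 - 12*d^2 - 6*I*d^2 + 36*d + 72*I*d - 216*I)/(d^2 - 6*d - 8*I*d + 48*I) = (d^2 - 6*d*(1 + I) + 36*I)/(d - 8*I)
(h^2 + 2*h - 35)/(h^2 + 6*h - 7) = (h - 5)/(h - 1)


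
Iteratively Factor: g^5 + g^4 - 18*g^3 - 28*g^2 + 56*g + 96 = (g - 2)*(g^4 + 3*g^3 - 12*g^2 - 52*g - 48) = (g - 4)*(g - 2)*(g^3 + 7*g^2 + 16*g + 12) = (g - 4)*(g - 2)*(g + 2)*(g^2 + 5*g + 6) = (g - 4)*(g - 2)*(g + 2)*(g + 3)*(g + 2)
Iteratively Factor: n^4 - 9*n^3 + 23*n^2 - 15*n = (n - 3)*(n^3 - 6*n^2 + 5*n) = (n - 5)*(n - 3)*(n^2 - n) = n*(n - 5)*(n - 3)*(n - 1)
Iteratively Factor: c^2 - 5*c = (c)*(c - 5)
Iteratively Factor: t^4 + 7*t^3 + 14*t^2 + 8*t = (t + 4)*(t^3 + 3*t^2 + 2*t) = (t + 1)*(t + 4)*(t^2 + 2*t) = (t + 1)*(t + 2)*(t + 4)*(t)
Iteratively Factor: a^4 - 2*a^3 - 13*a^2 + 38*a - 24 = (a + 4)*(a^3 - 6*a^2 + 11*a - 6) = (a - 1)*(a + 4)*(a^2 - 5*a + 6) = (a - 3)*(a - 1)*(a + 4)*(a - 2)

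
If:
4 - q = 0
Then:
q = 4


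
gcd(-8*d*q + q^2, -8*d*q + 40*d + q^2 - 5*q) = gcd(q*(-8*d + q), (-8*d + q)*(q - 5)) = -8*d + q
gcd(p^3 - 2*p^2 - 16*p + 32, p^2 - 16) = p^2 - 16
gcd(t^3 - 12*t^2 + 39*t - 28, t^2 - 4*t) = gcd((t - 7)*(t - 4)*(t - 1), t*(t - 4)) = t - 4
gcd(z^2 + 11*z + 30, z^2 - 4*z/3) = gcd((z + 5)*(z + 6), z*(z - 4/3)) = 1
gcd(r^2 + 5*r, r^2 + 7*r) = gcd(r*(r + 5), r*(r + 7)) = r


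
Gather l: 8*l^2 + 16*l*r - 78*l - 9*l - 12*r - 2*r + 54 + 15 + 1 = 8*l^2 + l*(16*r - 87) - 14*r + 70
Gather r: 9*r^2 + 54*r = 9*r^2 + 54*r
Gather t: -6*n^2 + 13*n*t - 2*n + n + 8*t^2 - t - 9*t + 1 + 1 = -6*n^2 - n + 8*t^2 + t*(13*n - 10) + 2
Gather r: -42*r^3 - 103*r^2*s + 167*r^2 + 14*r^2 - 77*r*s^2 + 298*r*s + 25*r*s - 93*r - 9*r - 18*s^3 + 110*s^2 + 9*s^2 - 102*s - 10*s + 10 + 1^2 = -42*r^3 + r^2*(181 - 103*s) + r*(-77*s^2 + 323*s - 102) - 18*s^3 + 119*s^2 - 112*s + 11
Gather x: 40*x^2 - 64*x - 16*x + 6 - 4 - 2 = 40*x^2 - 80*x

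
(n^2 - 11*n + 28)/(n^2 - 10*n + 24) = (n - 7)/(n - 6)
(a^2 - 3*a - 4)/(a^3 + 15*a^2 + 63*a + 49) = (a - 4)/(a^2 + 14*a + 49)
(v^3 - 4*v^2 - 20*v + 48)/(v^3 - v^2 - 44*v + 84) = (v + 4)/(v + 7)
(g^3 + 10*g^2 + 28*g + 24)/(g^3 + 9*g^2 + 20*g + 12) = (g + 2)/(g + 1)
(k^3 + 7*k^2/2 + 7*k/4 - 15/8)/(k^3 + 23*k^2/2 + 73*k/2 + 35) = (k^2 + k - 3/4)/(k^2 + 9*k + 14)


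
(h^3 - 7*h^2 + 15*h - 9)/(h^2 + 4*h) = (h^3 - 7*h^2 + 15*h - 9)/(h*(h + 4))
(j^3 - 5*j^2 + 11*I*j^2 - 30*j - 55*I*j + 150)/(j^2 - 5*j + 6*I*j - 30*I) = j + 5*I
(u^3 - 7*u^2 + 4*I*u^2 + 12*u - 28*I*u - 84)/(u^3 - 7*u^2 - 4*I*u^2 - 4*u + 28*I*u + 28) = (u + 6*I)/(u - 2*I)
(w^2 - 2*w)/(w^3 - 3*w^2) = (w - 2)/(w*(w - 3))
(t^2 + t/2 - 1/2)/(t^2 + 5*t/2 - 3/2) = (t + 1)/(t + 3)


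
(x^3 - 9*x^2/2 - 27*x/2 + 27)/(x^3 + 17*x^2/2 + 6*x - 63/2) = (x - 6)/(x + 7)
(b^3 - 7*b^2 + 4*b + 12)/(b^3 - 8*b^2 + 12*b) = (b + 1)/b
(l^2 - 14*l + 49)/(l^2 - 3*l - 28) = (l - 7)/(l + 4)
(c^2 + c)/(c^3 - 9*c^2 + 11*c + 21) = c/(c^2 - 10*c + 21)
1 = 1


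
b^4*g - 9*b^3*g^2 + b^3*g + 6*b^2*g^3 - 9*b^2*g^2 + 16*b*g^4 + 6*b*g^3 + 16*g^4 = (b - 8*g)*(b - 2*g)*(b + g)*(b*g + g)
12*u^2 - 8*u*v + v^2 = (-6*u + v)*(-2*u + v)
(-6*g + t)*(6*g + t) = -36*g^2 + t^2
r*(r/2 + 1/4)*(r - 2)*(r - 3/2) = r^4/2 - 3*r^3/2 + 5*r^2/8 + 3*r/4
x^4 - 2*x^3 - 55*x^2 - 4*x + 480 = (x - 8)*(x - 3)*(x + 4)*(x + 5)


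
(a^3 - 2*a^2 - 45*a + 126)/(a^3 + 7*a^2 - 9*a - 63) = (a - 6)/(a + 3)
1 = 1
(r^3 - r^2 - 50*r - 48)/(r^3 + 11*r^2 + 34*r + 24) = (r - 8)/(r + 4)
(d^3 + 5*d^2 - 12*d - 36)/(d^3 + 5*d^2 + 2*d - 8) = (d^2 + 3*d - 18)/(d^2 + 3*d - 4)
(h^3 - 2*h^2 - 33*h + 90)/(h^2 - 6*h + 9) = (h^2 + h - 30)/(h - 3)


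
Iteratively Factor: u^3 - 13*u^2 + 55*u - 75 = (u - 5)*(u^2 - 8*u + 15) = (u - 5)^2*(u - 3)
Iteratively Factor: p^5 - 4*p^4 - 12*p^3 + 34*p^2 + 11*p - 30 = (p + 3)*(p^4 - 7*p^3 + 9*p^2 + 7*p - 10) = (p - 5)*(p + 3)*(p^3 - 2*p^2 - p + 2) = (p - 5)*(p + 1)*(p + 3)*(p^2 - 3*p + 2) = (p - 5)*(p - 2)*(p + 1)*(p + 3)*(p - 1)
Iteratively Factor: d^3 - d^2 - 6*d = (d + 2)*(d^2 - 3*d) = (d - 3)*(d + 2)*(d)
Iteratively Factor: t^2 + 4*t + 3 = (t + 1)*(t + 3)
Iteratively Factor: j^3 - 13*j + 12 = (j + 4)*(j^2 - 4*j + 3) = (j - 3)*(j + 4)*(j - 1)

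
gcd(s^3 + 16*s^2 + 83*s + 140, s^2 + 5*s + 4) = s + 4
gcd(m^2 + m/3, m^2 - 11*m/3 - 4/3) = m + 1/3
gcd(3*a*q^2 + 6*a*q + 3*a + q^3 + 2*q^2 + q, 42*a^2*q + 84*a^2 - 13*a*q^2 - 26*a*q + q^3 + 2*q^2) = 1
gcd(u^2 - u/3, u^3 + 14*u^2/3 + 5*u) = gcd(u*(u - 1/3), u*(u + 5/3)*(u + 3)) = u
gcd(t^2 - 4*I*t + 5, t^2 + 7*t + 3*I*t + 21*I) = 1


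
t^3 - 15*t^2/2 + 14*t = t*(t - 4)*(t - 7/2)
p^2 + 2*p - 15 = (p - 3)*(p + 5)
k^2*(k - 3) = k^3 - 3*k^2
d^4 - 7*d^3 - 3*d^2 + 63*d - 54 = (d - 6)*(d - 3)*(d - 1)*(d + 3)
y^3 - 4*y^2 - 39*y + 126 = (y - 7)*(y - 3)*(y + 6)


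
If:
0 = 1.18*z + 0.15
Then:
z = -0.13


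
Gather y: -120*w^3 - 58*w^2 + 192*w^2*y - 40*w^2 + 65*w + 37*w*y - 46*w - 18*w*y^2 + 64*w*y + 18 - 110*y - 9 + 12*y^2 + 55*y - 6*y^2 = -120*w^3 - 98*w^2 + 19*w + y^2*(6 - 18*w) + y*(192*w^2 + 101*w - 55) + 9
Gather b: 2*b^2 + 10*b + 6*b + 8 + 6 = 2*b^2 + 16*b + 14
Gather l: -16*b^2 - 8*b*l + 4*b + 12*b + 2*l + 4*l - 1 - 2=-16*b^2 + 16*b + l*(6 - 8*b) - 3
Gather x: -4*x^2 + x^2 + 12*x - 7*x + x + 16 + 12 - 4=-3*x^2 + 6*x + 24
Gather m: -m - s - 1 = -m - s - 1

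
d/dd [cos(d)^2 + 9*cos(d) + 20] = -(2*cos(d) + 9)*sin(d)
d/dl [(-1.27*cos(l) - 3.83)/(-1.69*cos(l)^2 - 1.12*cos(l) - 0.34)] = (2.1463*cos(l)^2 + 12.9454*cos(l) + 3.8578)*sin(l)/(2.8561*cos(l)^4 + 3.7856*cos(l)^3 + 2.4036*cos(l)^2 + 0.7616*cos(l) + 0.1156)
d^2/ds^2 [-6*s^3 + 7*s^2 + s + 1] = 14 - 36*s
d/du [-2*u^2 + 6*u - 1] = 6 - 4*u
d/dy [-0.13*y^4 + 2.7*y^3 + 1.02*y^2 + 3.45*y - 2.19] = -0.52*y^3 + 8.1*y^2 + 2.04*y + 3.45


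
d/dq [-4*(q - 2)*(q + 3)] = -8*q - 4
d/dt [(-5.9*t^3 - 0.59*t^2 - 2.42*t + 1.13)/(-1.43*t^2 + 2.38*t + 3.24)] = (8.437*t^4 - 28.084*t^3 - 62.2128*t^2 - 0.5914*t - 10.5302)/(2.0449*t^4 - 6.8068*t^3 - 3.602*t^2 + 15.4224*t + 10.4976)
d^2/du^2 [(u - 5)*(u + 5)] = 2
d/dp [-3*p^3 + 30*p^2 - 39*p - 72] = -9*p^2 + 60*p - 39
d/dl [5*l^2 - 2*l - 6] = 10*l - 2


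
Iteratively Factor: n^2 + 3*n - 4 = (n - 1)*(n + 4)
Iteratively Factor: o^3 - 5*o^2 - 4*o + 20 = (o + 2)*(o^2 - 7*o + 10) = (o - 2)*(o + 2)*(o - 5)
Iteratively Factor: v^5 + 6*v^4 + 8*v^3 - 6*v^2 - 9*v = (v - 1)*(v^4 + 7*v^3 + 15*v^2 + 9*v) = v*(v - 1)*(v^3 + 7*v^2 + 15*v + 9) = v*(v - 1)*(v + 3)*(v^2 + 4*v + 3) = v*(v - 1)*(v + 3)^2*(v + 1)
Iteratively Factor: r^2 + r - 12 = (r - 3)*(r + 4)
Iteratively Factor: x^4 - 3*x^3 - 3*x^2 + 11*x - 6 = (x - 1)*(x^3 - 2*x^2 - 5*x + 6) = (x - 1)^2*(x^2 - x - 6) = (x - 1)^2*(x + 2)*(x - 3)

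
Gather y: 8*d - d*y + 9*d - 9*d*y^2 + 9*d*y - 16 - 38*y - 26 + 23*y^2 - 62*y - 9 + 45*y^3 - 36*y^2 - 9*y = 17*d + 45*y^3 + y^2*(-9*d - 13) + y*(8*d - 109) - 51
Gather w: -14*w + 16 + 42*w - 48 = 28*w - 32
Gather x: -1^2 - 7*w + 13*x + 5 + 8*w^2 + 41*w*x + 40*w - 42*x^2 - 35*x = 8*w^2 + 33*w - 42*x^2 + x*(41*w - 22) + 4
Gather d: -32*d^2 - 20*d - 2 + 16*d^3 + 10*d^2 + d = 16*d^3 - 22*d^2 - 19*d - 2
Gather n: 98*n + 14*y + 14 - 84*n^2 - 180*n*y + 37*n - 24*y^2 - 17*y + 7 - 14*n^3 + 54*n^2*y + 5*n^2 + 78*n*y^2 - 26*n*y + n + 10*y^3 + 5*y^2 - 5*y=-14*n^3 + n^2*(54*y - 79) + n*(78*y^2 - 206*y + 136) + 10*y^3 - 19*y^2 - 8*y + 21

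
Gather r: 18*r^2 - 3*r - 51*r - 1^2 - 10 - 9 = 18*r^2 - 54*r - 20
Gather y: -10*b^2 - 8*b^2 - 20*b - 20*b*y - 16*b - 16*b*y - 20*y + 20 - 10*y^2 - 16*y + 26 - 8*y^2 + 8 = -18*b^2 - 36*b - 18*y^2 + y*(-36*b - 36) + 54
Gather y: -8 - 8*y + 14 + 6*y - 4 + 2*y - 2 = 0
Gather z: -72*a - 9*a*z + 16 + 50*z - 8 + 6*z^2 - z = -72*a + 6*z^2 + z*(49 - 9*a) + 8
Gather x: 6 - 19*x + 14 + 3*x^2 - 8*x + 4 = 3*x^2 - 27*x + 24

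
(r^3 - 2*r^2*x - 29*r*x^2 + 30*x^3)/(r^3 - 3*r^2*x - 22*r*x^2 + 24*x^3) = (r + 5*x)/(r + 4*x)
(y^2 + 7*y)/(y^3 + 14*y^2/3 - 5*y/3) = 3*(y + 7)/(3*y^2 + 14*y - 5)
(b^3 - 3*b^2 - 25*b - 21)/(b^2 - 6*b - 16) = (-b^3 + 3*b^2 + 25*b + 21)/(-b^2 + 6*b + 16)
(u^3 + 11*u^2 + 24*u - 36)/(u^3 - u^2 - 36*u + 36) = (u + 6)/(u - 6)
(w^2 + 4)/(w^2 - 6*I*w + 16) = (w - 2*I)/(w - 8*I)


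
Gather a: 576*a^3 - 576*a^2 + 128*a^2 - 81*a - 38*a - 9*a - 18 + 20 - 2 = 576*a^3 - 448*a^2 - 128*a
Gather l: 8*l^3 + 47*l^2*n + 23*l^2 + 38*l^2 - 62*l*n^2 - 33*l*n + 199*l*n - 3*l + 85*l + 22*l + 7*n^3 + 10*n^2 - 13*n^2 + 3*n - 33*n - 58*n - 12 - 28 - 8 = 8*l^3 + l^2*(47*n + 61) + l*(-62*n^2 + 166*n + 104) + 7*n^3 - 3*n^2 - 88*n - 48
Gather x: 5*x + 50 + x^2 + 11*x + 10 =x^2 + 16*x + 60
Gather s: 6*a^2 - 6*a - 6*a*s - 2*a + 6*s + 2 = 6*a^2 - 8*a + s*(6 - 6*a) + 2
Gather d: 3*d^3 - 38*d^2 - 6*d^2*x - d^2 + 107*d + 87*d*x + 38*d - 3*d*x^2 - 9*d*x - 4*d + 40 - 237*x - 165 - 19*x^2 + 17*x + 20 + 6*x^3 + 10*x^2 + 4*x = 3*d^3 + d^2*(-6*x - 39) + d*(-3*x^2 + 78*x + 141) + 6*x^3 - 9*x^2 - 216*x - 105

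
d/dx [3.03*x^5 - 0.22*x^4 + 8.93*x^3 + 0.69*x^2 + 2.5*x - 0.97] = 15.15*x^4 - 0.88*x^3 + 26.79*x^2 + 1.38*x + 2.5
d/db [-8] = 0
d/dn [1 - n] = -1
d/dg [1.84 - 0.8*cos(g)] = 0.8*sin(g)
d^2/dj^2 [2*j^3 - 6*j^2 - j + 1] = 12*j - 12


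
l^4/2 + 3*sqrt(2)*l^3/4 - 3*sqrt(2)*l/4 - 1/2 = (l/2 + 1/2)*(l - 1)*(l + sqrt(2)/2)*(l + sqrt(2))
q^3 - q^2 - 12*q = q*(q - 4)*(q + 3)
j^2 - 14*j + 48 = (j - 8)*(j - 6)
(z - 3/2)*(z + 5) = z^2 + 7*z/2 - 15/2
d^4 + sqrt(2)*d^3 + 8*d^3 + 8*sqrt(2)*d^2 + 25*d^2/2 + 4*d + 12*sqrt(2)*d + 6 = (d + 2)*(d + 6)*(sqrt(2)*d/2 + 1/2)*(sqrt(2)*d + 1)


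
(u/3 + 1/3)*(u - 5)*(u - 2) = u^3/3 - 2*u^2 + u + 10/3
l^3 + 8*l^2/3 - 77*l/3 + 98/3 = (l - 7/3)*(l - 2)*(l + 7)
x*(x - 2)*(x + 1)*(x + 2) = x^4 + x^3 - 4*x^2 - 4*x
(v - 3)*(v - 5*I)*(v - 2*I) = v^3 - 3*v^2 - 7*I*v^2 - 10*v + 21*I*v + 30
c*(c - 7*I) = c^2 - 7*I*c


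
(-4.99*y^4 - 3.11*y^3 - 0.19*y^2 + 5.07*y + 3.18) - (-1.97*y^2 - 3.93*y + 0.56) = -4.99*y^4 - 3.11*y^3 + 1.78*y^2 + 9.0*y + 2.62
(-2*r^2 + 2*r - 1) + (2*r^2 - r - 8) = r - 9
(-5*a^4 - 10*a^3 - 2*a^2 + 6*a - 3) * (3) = -15*a^4 - 30*a^3 - 6*a^2 + 18*a - 9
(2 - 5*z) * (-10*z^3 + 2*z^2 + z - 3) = 50*z^4 - 30*z^3 - z^2 + 17*z - 6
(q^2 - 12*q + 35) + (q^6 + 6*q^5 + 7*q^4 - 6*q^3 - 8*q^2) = q^6 + 6*q^5 + 7*q^4 - 6*q^3 - 7*q^2 - 12*q + 35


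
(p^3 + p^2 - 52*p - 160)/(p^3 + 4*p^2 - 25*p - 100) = (p - 8)/(p - 5)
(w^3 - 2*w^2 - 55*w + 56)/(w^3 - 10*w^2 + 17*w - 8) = (w + 7)/(w - 1)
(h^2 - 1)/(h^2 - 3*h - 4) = (h - 1)/(h - 4)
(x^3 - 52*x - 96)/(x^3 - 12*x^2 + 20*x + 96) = (x + 6)/(x - 6)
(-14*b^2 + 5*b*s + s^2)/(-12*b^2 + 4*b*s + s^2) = (7*b + s)/(6*b + s)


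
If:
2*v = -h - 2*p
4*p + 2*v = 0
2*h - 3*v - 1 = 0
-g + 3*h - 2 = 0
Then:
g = -7/5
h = 1/5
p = 1/10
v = -1/5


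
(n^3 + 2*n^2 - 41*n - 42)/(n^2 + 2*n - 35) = (n^2 - 5*n - 6)/(n - 5)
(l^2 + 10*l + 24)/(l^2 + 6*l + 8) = (l + 6)/(l + 2)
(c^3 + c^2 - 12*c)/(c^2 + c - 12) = c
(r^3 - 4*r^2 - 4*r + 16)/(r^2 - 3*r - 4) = (r^2 - 4)/(r + 1)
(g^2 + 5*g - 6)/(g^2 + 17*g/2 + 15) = 2*(g - 1)/(2*g + 5)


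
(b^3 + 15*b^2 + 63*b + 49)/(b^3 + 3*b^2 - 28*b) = (b^2 + 8*b + 7)/(b*(b - 4))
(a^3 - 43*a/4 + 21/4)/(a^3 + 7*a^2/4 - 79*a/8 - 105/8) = 2*(2*a - 1)/(4*a + 5)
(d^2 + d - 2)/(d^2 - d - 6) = (d - 1)/(d - 3)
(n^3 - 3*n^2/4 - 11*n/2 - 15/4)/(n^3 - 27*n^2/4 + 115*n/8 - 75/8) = 2*(4*n^2 + 9*n + 5)/(8*n^2 - 30*n + 25)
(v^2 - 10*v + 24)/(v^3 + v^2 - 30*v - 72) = (v - 4)/(v^2 + 7*v + 12)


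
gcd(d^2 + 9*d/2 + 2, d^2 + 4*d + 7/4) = d + 1/2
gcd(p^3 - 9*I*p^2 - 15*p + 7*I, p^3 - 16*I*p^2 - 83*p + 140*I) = p - 7*I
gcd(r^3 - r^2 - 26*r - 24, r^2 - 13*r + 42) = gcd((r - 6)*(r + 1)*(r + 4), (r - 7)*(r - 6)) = r - 6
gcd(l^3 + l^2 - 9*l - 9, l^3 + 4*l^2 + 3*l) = l^2 + 4*l + 3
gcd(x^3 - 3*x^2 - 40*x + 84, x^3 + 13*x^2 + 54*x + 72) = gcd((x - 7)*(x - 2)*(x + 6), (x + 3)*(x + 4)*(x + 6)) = x + 6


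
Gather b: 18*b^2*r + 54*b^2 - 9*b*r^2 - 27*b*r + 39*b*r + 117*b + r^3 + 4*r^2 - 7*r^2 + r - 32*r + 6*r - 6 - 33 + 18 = b^2*(18*r + 54) + b*(-9*r^2 + 12*r + 117) + r^3 - 3*r^2 - 25*r - 21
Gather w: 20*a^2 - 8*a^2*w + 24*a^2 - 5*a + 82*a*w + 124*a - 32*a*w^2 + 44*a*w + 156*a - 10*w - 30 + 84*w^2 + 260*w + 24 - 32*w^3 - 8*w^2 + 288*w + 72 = 44*a^2 + 275*a - 32*w^3 + w^2*(76 - 32*a) + w*(-8*a^2 + 126*a + 538) + 66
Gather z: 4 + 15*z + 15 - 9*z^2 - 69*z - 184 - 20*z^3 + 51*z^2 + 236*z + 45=-20*z^3 + 42*z^2 + 182*z - 120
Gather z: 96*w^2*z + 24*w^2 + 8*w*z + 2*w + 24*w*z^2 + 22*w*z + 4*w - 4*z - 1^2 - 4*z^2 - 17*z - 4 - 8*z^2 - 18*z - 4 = 24*w^2 + 6*w + z^2*(24*w - 12) + z*(96*w^2 + 30*w - 39) - 9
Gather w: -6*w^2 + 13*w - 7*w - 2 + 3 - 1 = -6*w^2 + 6*w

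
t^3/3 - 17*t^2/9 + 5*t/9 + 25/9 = (t/3 + 1/3)*(t - 5)*(t - 5/3)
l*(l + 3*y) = l^2 + 3*l*y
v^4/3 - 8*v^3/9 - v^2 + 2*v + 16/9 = (v/3 + 1/3)*(v - 8/3)*(v - 2)*(v + 1)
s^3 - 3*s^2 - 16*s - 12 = (s - 6)*(s + 1)*(s + 2)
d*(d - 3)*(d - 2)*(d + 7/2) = d^4 - 3*d^3/2 - 23*d^2/2 + 21*d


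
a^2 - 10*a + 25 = (a - 5)^2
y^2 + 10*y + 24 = (y + 4)*(y + 6)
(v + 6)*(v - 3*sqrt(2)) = v^2 - 3*sqrt(2)*v + 6*v - 18*sqrt(2)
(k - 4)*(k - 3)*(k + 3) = k^3 - 4*k^2 - 9*k + 36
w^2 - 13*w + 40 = (w - 8)*(w - 5)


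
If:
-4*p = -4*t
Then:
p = t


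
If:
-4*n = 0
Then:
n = 0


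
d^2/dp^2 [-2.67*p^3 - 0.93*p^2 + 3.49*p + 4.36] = -16.02*p - 1.86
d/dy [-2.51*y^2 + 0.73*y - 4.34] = 0.73 - 5.02*y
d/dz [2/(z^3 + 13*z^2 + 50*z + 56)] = 2*(-3*z^2 - 26*z - 50)/(z^3 + 13*z^2 + 50*z + 56)^2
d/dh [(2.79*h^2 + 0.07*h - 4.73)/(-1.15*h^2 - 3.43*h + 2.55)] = (-9.4892*h^2 + 3.35*h - 16.0454)/(1.3225*h^4 + 7.889*h^3 + 5.8999*h^2 - 17.493*h + 6.5025)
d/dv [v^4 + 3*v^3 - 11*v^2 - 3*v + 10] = 4*v^3 + 9*v^2 - 22*v - 3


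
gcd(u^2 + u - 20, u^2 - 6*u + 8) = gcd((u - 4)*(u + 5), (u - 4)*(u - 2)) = u - 4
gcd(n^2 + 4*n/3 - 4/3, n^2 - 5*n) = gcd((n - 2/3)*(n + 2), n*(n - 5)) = 1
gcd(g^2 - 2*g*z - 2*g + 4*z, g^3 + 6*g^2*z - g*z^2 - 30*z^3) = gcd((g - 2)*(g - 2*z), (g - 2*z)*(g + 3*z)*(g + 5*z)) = -g + 2*z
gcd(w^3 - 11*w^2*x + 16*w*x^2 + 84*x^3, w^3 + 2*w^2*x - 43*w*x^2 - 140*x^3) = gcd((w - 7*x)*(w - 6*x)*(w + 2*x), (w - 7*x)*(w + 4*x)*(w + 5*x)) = -w + 7*x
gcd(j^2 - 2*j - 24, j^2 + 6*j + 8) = j + 4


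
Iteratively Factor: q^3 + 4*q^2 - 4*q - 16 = (q - 2)*(q^2 + 6*q + 8) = (q - 2)*(q + 4)*(q + 2)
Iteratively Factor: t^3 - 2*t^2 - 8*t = (t - 4)*(t^2 + 2*t) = t*(t - 4)*(t + 2)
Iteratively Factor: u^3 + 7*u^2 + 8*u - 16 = (u - 1)*(u^2 + 8*u + 16) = (u - 1)*(u + 4)*(u + 4)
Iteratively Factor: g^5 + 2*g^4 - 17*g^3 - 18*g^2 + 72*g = (g - 2)*(g^4 + 4*g^3 - 9*g^2 - 36*g) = (g - 2)*(g + 3)*(g^3 + g^2 - 12*g) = (g - 2)*(g + 3)*(g + 4)*(g^2 - 3*g) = g*(g - 2)*(g + 3)*(g + 4)*(g - 3)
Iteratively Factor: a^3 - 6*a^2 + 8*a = (a)*(a^2 - 6*a + 8) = a*(a - 2)*(a - 4)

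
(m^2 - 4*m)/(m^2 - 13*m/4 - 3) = 4*m/(4*m + 3)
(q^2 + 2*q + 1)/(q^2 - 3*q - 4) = (q + 1)/(q - 4)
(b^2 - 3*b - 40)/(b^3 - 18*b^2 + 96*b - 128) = (b + 5)/(b^2 - 10*b + 16)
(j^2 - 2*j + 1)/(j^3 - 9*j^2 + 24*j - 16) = (j - 1)/(j^2 - 8*j + 16)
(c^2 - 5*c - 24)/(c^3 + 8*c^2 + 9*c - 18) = (c - 8)/(c^2 + 5*c - 6)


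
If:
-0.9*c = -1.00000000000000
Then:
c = 1.11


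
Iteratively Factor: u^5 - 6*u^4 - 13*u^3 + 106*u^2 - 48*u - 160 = (u - 4)*(u^4 - 2*u^3 - 21*u^2 + 22*u + 40) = (u - 4)*(u - 2)*(u^3 - 21*u - 20) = (u - 5)*(u - 4)*(u - 2)*(u^2 + 5*u + 4) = (u - 5)*(u - 4)*(u - 2)*(u + 4)*(u + 1)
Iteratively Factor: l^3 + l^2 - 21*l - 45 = (l - 5)*(l^2 + 6*l + 9) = (l - 5)*(l + 3)*(l + 3)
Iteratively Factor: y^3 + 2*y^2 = (y)*(y^2 + 2*y) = y*(y + 2)*(y)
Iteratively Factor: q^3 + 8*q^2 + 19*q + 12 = (q + 3)*(q^2 + 5*q + 4) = (q + 3)*(q + 4)*(q + 1)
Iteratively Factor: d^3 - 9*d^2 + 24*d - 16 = (d - 4)*(d^2 - 5*d + 4) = (d - 4)*(d - 1)*(d - 4)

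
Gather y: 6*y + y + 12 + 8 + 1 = 7*y + 21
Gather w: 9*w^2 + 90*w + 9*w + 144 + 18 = 9*w^2 + 99*w + 162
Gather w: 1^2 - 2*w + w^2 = w^2 - 2*w + 1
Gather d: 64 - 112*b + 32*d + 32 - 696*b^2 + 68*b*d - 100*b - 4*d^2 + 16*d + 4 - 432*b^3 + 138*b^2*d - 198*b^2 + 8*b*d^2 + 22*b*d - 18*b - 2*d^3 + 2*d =-432*b^3 - 894*b^2 - 230*b - 2*d^3 + d^2*(8*b - 4) + d*(138*b^2 + 90*b + 50) + 100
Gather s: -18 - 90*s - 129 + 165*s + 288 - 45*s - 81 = 30*s + 60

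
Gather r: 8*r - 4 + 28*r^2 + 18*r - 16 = 28*r^2 + 26*r - 20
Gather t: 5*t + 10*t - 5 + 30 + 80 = 15*t + 105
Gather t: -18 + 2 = -16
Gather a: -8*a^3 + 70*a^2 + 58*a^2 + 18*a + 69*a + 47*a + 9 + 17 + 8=-8*a^3 + 128*a^2 + 134*a + 34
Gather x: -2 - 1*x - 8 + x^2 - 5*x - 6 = x^2 - 6*x - 16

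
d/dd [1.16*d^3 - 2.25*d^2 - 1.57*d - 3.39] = 3.48*d^2 - 4.5*d - 1.57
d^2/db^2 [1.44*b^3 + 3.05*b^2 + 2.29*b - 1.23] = 8.64*b + 6.1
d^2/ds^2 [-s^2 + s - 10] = -2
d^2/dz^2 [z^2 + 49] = 2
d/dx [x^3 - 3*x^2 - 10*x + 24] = 3*x^2 - 6*x - 10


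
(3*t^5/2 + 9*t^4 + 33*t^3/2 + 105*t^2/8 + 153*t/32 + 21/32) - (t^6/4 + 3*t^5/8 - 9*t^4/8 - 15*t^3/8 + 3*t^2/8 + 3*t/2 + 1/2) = -t^6/4 + 9*t^5/8 + 81*t^4/8 + 147*t^3/8 + 51*t^2/4 + 105*t/32 + 5/32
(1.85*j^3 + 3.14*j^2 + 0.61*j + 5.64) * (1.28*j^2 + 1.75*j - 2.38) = 2.368*j^5 + 7.2567*j^4 + 1.8728*j^3 + 0.813499999999999*j^2 + 8.4182*j - 13.4232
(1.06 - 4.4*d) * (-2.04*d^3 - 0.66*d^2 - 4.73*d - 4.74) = 8.976*d^4 + 0.7416*d^3 + 20.1124*d^2 + 15.8422*d - 5.0244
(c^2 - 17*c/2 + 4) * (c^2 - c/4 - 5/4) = c^4 - 35*c^3/4 + 39*c^2/8 + 77*c/8 - 5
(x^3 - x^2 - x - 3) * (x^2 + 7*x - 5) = x^5 + 6*x^4 - 13*x^3 - 5*x^2 - 16*x + 15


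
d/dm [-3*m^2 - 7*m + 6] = -6*m - 7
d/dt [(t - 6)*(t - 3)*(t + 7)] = 3*t^2 - 4*t - 45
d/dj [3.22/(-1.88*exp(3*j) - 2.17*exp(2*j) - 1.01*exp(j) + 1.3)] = (18.1608*exp(2*j) + 13.9748*exp(j) + 3.2522)*exp(j)/(1.88*exp(3*j) + 2.17*exp(2*j) + 1.01*exp(j) - 1.3)^2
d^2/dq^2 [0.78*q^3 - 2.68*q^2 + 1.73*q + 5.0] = 4.68*q - 5.36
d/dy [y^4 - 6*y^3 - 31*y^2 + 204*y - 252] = 4*y^3 - 18*y^2 - 62*y + 204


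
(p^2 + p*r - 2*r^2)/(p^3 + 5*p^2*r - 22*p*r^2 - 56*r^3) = (p - r)/(p^2 + 3*p*r - 28*r^2)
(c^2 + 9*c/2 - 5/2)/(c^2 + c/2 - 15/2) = (2*c^2 + 9*c - 5)/(2*c^2 + c - 15)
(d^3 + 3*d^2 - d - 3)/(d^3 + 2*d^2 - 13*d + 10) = (d^2 + 4*d + 3)/(d^2 + 3*d - 10)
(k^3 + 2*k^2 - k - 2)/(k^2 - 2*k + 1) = (k^2 + 3*k + 2)/(k - 1)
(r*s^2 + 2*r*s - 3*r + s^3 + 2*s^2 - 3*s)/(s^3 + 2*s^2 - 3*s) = (r + s)/s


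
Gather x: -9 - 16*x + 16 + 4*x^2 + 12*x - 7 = 4*x^2 - 4*x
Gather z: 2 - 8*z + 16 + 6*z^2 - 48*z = 6*z^2 - 56*z + 18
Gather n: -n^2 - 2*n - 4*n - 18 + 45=-n^2 - 6*n + 27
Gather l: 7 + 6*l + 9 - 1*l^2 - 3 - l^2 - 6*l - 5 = 8 - 2*l^2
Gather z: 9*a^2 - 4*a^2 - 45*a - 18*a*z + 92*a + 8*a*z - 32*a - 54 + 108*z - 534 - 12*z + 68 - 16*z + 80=5*a^2 + 15*a + z*(80 - 10*a) - 440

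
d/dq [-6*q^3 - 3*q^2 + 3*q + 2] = -18*q^2 - 6*q + 3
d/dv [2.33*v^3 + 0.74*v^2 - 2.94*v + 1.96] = 6.99*v^2 + 1.48*v - 2.94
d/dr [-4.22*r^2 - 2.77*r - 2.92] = -8.44*r - 2.77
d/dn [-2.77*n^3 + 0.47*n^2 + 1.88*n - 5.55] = -8.31*n^2 + 0.94*n + 1.88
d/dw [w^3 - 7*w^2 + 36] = w*(3*w - 14)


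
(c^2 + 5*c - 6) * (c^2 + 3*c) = c^4 + 8*c^3 + 9*c^2 - 18*c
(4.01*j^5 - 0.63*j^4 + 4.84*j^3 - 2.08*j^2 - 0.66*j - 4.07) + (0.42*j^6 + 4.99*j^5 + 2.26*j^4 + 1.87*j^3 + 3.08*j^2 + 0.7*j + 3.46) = 0.42*j^6 + 9.0*j^5 + 1.63*j^4 + 6.71*j^3 + 1.0*j^2 + 0.0399999999999999*j - 0.61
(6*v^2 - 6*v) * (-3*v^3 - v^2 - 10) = -18*v^5 + 12*v^4 + 6*v^3 - 60*v^2 + 60*v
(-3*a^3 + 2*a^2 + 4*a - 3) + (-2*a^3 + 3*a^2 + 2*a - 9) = -5*a^3 + 5*a^2 + 6*a - 12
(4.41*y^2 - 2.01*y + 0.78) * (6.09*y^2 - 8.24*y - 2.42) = 26.8569*y^4 - 48.5793*y^3 + 10.6404*y^2 - 1.563*y - 1.8876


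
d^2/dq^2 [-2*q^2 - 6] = -4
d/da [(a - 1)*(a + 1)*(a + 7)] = 3*a^2 + 14*a - 1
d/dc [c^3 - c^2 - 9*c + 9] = 3*c^2 - 2*c - 9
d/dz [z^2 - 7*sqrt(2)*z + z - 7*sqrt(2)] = 2*z - 7*sqrt(2) + 1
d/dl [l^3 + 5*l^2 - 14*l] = 3*l^2 + 10*l - 14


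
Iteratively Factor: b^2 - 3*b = (b)*(b - 3)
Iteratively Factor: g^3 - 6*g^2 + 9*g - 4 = (g - 1)*(g^2 - 5*g + 4) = (g - 4)*(g - 1)*(g - 1)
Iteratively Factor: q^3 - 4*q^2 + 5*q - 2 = (q - 2)*(q^2 - 2*q + 1) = (q - 2)*(q - 1)*(q - 1)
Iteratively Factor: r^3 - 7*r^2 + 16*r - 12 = (r - 2)*(r^2 - 5*r + 6) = (r - 2)^2*(r - 3)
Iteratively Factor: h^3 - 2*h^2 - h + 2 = (h - 1)*(h^2 - h - 2) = (h - 2)*(h - 1)*(h + 1)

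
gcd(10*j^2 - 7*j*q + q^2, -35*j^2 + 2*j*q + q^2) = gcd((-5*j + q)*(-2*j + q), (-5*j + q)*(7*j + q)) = -5*j + q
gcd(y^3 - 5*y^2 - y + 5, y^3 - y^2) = y - 1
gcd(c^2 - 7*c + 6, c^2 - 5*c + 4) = c - 1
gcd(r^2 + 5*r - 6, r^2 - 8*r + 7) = r - 1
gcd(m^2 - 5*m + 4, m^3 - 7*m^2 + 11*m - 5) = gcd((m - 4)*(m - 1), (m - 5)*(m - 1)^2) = m - 1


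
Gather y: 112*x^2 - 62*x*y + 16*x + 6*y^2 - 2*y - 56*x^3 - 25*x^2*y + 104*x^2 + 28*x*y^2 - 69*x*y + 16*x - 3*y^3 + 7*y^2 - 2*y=-56*x^3 + 216*x^2 + 32*x - 3*y^3 + y^2*(28*x + 13) + y*(-25*x^2 - 131*x - 4)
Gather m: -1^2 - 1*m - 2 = -m - 3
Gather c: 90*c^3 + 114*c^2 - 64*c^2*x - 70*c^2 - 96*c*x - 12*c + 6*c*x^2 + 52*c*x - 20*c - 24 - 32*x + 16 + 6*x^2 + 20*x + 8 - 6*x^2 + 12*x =90*c^3 + c^2*(44 - 64*x) + c*(6*x^2 - 44*x - 32)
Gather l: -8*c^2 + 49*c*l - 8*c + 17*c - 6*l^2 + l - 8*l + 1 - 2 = -8*c^2 + 9*c - 6*l^2 + l*(49*c - 7) - 1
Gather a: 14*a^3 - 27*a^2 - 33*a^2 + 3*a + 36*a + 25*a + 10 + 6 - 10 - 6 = 14*a^3 - 60*a^2 + 64*a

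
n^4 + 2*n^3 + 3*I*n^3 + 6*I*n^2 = n^2*(n + 2)*(n + 3*I)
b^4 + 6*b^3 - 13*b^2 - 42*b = b*(b - 3)*(b + 2)*(b + 7)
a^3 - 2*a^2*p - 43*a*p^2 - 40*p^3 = (a - 8*p)*(a + p)*(a + 5*p)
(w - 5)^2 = w^2 - 10*w + 25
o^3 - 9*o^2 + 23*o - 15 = (o - 5)*(o - 3)*(o - 1)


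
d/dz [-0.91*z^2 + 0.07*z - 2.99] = 0.07 - 1.82*z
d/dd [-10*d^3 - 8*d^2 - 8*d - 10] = -30*d^2 - 16*d - 8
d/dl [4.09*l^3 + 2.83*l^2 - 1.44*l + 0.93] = 12.27*l^2 + 5.66*l - 1.44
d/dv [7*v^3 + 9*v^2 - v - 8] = 21*v^2 + 18*v - 1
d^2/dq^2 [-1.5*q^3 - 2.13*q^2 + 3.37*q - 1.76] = -9.0*q - 4.26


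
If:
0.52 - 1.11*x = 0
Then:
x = 0.47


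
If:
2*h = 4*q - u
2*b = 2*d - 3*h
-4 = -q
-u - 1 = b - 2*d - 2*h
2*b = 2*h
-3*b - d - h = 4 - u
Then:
No Solution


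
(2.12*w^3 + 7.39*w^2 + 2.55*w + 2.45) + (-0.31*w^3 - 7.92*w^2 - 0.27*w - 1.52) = 1.81*w^3 - 0.53*w^2 + 2.28*w + 0.93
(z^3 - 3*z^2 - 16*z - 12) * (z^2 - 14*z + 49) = z^5 - 17*z^4 + 75*z^3 + 65*z^2 - 616*z - 588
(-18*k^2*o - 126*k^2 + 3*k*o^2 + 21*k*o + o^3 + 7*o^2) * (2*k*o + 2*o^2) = -36*k^3*o^2 - 252*k^3*o - 30*k^2*o^3 - 210*k^2*o^2 + 8*k*o^4 + 56*k*o^3 + 2*o^5 + 14*o^4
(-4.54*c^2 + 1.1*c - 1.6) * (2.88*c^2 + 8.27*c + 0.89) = -13.0752*c^4 - 34.3778*c^3 + 0.448399999999999*c^2 - 12.253*c - 1.424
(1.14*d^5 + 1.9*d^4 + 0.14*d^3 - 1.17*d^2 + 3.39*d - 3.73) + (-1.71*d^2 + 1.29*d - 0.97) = 1.14*d^5 + 1.9*d^4 + 0.14*d^3 - 2.88*d^2 + 4.68*d - 4.7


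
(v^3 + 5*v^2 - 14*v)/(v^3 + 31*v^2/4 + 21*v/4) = 4*(v - 2)/(4*v + 3)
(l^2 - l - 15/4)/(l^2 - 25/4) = (2*l + 3)/(2*l + 5)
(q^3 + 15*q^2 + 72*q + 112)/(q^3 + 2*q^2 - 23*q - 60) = (q^2 + 11*q + 28)/(q^2 - 2*q - 15)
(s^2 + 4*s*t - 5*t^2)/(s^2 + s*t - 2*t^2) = (s + 5*t)/(s + 2*t)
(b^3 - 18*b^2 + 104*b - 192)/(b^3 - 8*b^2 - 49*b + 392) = (b^2 - 10*b + 24)/(b^2 - 49)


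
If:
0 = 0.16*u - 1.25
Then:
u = 7.81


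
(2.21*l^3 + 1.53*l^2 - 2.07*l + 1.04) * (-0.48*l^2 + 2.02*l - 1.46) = -1.0608*l^5 + 3.7298*l^4 + 0.8576*l^3 - 6.9144*l^2 + 5.123*l - 1.5184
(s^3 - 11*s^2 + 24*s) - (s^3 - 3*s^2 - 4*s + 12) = -8*s^2 + 28*s - 12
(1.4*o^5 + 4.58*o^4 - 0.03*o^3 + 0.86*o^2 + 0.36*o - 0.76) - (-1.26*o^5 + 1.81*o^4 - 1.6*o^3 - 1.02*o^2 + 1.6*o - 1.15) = 2.66*o^5 + 2.77*o^4 + 1.57*o^3 + 1.88*o^2 - 1.24*o + 0.39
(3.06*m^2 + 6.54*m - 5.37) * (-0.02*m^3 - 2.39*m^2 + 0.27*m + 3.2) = -0.0612*m^5 - 7.4442*m^4 - 14.697*m^3 + 24.3921*m^2 + 19.4781*m - 17.184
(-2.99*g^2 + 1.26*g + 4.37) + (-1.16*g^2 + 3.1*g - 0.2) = -4.15*g^2 + 4.36*g + 4.17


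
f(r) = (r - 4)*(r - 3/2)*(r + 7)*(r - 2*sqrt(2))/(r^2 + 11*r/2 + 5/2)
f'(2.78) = -0.61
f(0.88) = -3.66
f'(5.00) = 2.57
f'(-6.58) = -100.35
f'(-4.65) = -1675.16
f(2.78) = 0.03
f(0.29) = -19.88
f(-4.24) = 324.63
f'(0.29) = 55.81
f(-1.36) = 115.68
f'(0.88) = 11.77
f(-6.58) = -35.16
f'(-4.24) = -364.60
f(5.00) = 1.66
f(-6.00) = -120.39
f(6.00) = 5.19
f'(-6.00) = -220.94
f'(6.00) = 4.51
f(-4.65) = 643.66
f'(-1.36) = 33.59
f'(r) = (-2*r - 11/2)*(r - 4)*(r - 3/2)*(r + 7)*(r - 2*sqrt(2))/(r^2 + 11*r/2 + 5/2)^2 + (r - 4)*(r - 3/2)*(r + 7)/(r^2 + 11*r/2 + 5/2) + (r - 4)*(r - 3/2)*(r - 2*sqrt(2))/(r^2 + 11*r/2 + 5/2) + (r - 4)*(r + 7)*(r - 2*sqrt(2))/(r^2 + 11*r/2 + 5/2) + (r - 3/2)*(r + 7)*(r - 2*sqrt(2))/(r^2 + 11*r/2 + 5/2) = 2*(4*r^5 - 4*sqrt(2)*r^4 + 36*r^4 - 44*sqrt(2)*r^3 + 53*r^3 - 419*r^2 - 193*sqrt(2)*r^2 - 325*r + 306*sqrt(2)*r + 210 + 1249*sqrt(2))/(4*r^4 + 44*r^3 + 141*r^2 + 110*r + 25)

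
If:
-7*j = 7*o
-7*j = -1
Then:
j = 1/7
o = -1/7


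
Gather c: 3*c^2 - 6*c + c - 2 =3*c^2 - 5*c - 2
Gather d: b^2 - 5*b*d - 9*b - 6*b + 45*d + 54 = b^2 - 15*b + d*(45 - 5*b) + 54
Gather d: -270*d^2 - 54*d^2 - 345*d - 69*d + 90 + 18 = -324*d^2 - 414*d + 108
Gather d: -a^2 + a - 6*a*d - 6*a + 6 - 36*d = -a^2 - 5*a + d*(-6*a - 36) + 6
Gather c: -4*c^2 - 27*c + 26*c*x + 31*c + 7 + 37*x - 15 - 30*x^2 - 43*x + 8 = -4*c^2 + c*(26*x + 4) - 30*x^2 - 6*x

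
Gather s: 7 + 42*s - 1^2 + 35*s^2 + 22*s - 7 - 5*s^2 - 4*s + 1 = 30*s^2 + 60*s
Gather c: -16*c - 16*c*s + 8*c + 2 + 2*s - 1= c*(-16*s - 8) + 2*s + 1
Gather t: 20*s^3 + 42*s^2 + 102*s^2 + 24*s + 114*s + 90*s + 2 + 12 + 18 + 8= 20*s^3 + 144*s^2 + 228*s + 40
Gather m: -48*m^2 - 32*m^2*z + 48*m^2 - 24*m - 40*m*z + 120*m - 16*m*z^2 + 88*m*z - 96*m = -32*m^2*z + m*(-16*z^2 + 48*z)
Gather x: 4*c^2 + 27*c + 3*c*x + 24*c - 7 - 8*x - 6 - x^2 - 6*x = 4*c^2 + 51*c - x^2 + x*(3*c - 14) - 13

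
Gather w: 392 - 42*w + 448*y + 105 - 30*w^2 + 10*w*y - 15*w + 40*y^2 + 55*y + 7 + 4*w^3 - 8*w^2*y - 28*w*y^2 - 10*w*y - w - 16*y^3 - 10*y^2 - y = 4*w^3 + w^2*(-8*y - 30) + w*(-28*y^2 - 58) - 16*y^3 + 30*y^2 + 502*y + 504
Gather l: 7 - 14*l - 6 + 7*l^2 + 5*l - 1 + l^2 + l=8*l^2 - 8*l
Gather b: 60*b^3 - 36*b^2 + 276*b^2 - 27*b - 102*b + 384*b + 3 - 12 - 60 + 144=60*b^3 + 240*b^2 + 255*b + 75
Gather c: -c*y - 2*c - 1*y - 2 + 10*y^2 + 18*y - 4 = c*(-y - 2) + 10*y^2 + 17*y - 6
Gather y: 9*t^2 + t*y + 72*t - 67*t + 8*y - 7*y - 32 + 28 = 9*t^2 + 5*t + y*(t + 1) - 4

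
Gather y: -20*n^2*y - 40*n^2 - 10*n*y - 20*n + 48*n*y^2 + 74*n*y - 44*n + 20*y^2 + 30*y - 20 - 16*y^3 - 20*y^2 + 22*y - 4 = -40*n^2 + 48*n*y^2 - 64*n - 16*y^3 + y*(-20*n^2 + 64*n + 52) - 24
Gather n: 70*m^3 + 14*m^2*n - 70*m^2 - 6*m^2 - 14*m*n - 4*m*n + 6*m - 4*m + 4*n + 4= 70*m^3 - 76*m^2 + 2*m + n*(14*m^2 - 18*m + 4) + 4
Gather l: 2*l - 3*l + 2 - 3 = -l - 1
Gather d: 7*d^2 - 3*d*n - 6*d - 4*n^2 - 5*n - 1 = 7*d^2 + d*(-3*n - 6) - 4*n^2 - 5*n - 1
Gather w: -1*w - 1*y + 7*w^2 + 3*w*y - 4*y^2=7*w^2 + w*(3*y - 1) - 4*y^2 - y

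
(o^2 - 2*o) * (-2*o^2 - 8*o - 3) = -2*o^4 - 4*o^3 + 13*o^2 + 6*o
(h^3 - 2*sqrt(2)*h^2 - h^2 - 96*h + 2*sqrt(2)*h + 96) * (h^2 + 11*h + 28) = h^5 - 2*sqrt(2)*h^4 + 10*h^4 - 79*h^3 - 20*sqrt(2)*h^3 - 988*h^2 - 34*sqrt(2)*h^2 - 1632*h + 56*sqrt(2)*h + 2688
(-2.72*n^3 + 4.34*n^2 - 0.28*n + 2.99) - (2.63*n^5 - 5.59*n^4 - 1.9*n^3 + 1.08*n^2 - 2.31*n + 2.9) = -2.63*n^5 + 5.59*n^4 - 0.82*n^3 + 3.26*n^2 + 2.03*n + 0.0900000000000003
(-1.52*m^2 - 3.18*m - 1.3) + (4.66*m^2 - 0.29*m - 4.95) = 3.14*m^2 - 3.47*m - 6.25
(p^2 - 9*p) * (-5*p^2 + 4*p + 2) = -5*p^4 + 49*p^3 - 34*p^2 - 18*p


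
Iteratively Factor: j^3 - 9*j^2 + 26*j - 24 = (j - 3)*(j^2 - 6*j + 8) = (j - 4)*(j - 3)*(j - 2)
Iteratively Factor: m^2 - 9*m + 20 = (m - 5)*(m - 4)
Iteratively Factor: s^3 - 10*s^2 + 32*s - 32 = (s - 4)*(s^2 - 6*s + 8) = (s - 4)*(s - 2)*(s - 4)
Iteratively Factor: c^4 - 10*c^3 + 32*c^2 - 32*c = (c)*(c^3 - 10*c^2 + 32*c - 32) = c*(c - 4)*(c^2 - 6*c + 8) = c*(c - 4)^2*(c - 2)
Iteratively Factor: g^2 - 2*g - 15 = (g - 5)*(g + 3)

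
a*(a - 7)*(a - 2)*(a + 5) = a^4 - 4*a^3 - 31*a^2 + 70*a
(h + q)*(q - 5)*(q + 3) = h*q^2 - 2*h*q - 15*h + q^3 - 2*q^2 - 15*q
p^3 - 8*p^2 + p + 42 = (p - 7)*(p - 3)*(p + 2)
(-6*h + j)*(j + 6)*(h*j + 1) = -6*h^2*j^2 - 36*h^2*j + h*j^3 + 6*h*j^2 - 6*h*j - 36*h + j^2 + 6*j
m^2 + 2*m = m*(m + 2)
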